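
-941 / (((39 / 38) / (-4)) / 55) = 7866760 / 39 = 201711.79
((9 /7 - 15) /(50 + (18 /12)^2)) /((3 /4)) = -0.35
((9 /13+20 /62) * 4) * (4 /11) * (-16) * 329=-34447616 /4433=-7770.72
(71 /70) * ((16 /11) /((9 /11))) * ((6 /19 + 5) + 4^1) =33512 /1995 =16.80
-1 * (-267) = 267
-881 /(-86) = 881 /86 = 10.24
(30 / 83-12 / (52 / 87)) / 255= -7091 / 91715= -0.08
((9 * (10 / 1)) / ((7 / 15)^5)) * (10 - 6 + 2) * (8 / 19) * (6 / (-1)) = -61637.85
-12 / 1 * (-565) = 6780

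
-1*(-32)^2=-1024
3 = 3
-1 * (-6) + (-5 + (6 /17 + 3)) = 4.35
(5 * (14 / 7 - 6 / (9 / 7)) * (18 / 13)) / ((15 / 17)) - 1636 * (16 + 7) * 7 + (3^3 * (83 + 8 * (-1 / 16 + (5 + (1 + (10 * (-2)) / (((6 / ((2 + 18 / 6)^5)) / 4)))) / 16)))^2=16318341169277 / 52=313814253255.33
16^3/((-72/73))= -37376/9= -4152.89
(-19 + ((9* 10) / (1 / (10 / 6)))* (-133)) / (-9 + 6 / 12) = 39938 / 17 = 2349.29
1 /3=0.33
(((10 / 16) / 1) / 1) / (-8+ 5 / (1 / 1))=-5 / 24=-0.21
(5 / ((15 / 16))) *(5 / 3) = 80 / 9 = 8.89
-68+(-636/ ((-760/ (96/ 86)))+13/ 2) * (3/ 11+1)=-2630421/ 44935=-58.54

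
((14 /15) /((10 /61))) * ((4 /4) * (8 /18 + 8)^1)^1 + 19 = 45277 /675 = 67.08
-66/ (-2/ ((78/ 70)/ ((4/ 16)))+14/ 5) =-25740/ 917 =-28.07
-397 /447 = -0.89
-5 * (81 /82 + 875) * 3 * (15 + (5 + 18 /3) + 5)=-33401415 /82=-407334.33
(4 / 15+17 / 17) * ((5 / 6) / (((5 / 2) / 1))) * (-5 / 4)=-19 / 36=-0.53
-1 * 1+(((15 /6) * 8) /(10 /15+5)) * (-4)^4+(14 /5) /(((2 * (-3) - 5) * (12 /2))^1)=2531476 /2805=902.49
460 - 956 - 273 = -769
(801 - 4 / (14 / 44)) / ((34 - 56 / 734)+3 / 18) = 12152838 / 525469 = 23.13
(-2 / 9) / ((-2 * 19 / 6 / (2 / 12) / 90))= 10 / 19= 0.53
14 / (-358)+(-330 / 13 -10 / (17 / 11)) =-31.89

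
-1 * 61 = -61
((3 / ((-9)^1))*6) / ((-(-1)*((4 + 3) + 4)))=-2 / 11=-0.18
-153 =-153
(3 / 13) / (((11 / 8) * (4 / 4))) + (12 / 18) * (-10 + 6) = -1072 / 429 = -2.50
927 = 927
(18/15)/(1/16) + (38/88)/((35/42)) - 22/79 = 19.44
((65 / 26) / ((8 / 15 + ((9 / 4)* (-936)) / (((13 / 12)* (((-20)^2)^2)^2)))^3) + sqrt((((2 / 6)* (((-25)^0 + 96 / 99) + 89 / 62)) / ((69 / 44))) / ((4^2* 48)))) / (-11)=-2211840000000000000000000000000 / 1476394377360268992267098374621 - sqrt(9934942) / 1129392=-1.50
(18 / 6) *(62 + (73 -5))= 390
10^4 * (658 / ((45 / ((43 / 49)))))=8084000 / 63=128317.46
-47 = -47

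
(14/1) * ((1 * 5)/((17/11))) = 770/17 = 45.29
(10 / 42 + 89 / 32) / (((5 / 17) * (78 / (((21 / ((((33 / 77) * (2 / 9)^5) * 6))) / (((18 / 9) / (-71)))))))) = -37491786927 / 532480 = -70409.76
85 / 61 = 1.39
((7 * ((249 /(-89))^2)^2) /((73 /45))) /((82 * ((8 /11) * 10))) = 2663977932693 /6009200874016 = 0.44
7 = 7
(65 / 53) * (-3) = -3.68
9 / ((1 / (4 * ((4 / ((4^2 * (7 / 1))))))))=1.29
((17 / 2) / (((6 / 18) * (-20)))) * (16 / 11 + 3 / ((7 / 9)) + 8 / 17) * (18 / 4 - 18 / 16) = -613089 / 24640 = -24.88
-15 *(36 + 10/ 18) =-1645/ 3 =-548.33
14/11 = 1.27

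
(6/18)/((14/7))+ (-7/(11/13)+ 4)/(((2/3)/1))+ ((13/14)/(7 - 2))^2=-1003823/161700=-6.21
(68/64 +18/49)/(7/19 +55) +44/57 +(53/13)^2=138394226899/7944990144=17.42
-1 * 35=-35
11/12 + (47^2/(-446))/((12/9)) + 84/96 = -2573/1338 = -1.92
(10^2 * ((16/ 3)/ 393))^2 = 2560000/ 1390041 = 1.84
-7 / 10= -0.70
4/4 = 1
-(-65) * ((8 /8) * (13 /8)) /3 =35.21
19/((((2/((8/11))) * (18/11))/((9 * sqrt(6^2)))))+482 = 710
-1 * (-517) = 517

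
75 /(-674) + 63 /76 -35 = -878039 /25612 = -34.28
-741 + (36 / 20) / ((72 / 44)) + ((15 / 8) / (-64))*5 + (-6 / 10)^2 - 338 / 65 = -9534547 / 12800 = -744.89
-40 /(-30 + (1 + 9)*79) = -1 /19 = -0.05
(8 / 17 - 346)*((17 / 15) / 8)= -979 / 20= -48.95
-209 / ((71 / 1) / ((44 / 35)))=-9196 / 2485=-3.70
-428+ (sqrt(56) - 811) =-1239+ 2 * sqrt(14) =-1231.52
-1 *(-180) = 180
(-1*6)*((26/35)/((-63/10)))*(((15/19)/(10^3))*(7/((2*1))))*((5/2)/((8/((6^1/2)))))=0.00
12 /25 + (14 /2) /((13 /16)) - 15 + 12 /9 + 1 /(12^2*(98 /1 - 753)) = -28025681 /6130800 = -4.57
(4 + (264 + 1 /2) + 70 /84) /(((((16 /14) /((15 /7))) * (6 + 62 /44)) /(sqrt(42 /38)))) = 11110 * sqrt(399) /3097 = 71.66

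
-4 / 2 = -2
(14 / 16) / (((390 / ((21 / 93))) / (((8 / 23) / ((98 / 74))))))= 37 / 278070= 0.00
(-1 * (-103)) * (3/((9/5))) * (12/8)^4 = 13905/16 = 869.06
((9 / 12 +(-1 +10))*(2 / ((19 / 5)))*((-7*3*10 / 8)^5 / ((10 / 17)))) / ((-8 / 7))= 59232227315625 / 622592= 95138111.82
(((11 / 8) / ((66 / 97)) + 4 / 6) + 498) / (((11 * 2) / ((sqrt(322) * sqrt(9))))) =24033 * sqrt(322) / 352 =1225.16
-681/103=-6.61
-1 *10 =-10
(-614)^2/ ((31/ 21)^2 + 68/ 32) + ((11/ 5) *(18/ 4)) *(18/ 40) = 53204381487/ 607400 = 87593.65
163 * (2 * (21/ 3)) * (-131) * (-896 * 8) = 2142816256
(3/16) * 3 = 9/16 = 0.56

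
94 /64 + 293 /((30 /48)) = 75243 /160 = 470.27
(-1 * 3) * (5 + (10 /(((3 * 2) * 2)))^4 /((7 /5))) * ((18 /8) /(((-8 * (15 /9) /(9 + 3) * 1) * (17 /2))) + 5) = -15699443 /205632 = -76.35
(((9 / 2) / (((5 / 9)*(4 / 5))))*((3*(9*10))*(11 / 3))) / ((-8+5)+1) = -40095 / 8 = -5011.88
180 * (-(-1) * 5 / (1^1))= 900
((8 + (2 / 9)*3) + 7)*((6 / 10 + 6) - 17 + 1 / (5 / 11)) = -1927 / 15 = -128.47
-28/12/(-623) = 1/267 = 0.00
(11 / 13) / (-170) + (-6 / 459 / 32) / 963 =-762761 / 153232560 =-0.00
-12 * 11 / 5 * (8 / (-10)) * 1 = 528 / 25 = 21.12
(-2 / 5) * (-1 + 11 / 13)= 4 / 65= 0.06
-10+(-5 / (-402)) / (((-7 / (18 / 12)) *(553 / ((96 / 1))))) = -2593690 / 259357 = -10.00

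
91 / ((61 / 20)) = 1820 / 61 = 29.84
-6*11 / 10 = -33 / 5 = -6.60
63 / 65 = 0.97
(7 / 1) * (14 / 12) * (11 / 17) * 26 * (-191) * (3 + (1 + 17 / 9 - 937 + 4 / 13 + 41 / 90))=24414097.42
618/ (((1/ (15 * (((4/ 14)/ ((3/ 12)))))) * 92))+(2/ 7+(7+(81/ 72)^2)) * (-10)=152715/ 5152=29.64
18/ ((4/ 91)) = 819/ 2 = 409.50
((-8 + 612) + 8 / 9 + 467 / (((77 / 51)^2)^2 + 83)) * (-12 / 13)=-3276676897259 / 5817481059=-563.25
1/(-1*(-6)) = 1/6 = 0.17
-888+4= -884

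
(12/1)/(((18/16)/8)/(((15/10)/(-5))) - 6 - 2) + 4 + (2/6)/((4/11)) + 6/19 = 235751/61788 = 3.82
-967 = -967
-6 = -6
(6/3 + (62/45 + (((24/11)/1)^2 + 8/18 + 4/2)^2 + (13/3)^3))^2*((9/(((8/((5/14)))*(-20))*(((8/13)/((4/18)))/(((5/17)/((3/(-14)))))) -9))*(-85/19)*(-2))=1680.50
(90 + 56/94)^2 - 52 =18015696/2209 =8155.59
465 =465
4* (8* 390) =12480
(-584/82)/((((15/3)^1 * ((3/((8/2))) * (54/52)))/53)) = -96.93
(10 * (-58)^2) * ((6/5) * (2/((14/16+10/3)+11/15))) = 9688320/593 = 16337.81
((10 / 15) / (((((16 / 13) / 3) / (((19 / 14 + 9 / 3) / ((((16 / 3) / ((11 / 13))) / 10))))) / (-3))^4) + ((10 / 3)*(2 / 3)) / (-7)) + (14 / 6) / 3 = 201997714335128698531 / 46404974149632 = 4352932.37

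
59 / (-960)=-59 / 960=-0.06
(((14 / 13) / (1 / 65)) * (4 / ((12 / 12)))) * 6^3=60480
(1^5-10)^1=-9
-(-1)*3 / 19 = 3 / 19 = 0.16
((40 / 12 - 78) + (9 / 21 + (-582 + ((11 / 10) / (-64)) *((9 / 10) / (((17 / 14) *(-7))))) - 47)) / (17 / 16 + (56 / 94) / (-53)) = -2001212408411 / 2991588600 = -668.95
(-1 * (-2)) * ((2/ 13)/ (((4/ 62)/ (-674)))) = -41788/ 13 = -3214.46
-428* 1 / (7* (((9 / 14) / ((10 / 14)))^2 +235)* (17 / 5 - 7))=107000 / 1485603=0.07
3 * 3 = 9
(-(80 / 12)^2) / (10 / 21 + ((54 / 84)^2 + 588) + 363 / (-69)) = -0.08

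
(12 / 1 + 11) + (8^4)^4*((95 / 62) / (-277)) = -13370061393558659 / 8587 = -1557011924252.78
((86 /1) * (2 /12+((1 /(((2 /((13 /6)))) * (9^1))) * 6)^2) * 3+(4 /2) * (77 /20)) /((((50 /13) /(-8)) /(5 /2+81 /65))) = -24361688 /16875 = -1443.66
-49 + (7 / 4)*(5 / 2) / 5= -385 / 8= -48.12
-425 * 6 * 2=-5100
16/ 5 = 3.20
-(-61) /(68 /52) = 793 /17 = 46.65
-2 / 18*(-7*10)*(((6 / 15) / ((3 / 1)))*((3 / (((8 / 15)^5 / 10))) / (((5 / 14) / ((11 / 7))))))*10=32484375 / 1024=31723.02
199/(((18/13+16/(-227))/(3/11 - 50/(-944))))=993038059/20134576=49.32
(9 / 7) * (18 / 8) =81 / 28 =2.89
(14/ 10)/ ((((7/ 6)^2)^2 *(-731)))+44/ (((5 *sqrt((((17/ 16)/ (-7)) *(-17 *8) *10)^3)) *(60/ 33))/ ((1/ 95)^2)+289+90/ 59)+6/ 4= 261463700817550000 *sqrt(35)/ 8554644877572312873746857+32151802971797782879599965757731/ 21449317740883387237731706961810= 1.50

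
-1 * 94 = -94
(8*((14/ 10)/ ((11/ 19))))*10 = 2128/ 11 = 193.45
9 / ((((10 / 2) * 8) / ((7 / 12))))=21 / 160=0.13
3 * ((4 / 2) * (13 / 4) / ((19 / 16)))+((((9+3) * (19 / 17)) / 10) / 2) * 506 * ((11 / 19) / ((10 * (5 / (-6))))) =-288786 / 40375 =-7.15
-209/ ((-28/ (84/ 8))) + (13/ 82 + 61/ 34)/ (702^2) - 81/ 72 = 13267085167/ 171742194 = 77.25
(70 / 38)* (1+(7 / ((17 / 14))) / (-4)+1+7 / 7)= 1855 / 646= 2.87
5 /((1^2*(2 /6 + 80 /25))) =75 /53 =1.42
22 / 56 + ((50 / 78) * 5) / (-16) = 0.19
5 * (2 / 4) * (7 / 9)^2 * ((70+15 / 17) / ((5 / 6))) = 59045 / 459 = 128.64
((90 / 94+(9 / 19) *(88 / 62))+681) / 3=6299080 / 27683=227.54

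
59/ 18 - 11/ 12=85/ 36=2.36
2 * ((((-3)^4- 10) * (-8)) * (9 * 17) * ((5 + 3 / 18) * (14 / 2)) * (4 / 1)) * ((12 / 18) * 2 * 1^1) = -33525632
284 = 284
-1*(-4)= 4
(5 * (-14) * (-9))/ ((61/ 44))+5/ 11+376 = 557521/ 671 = 830.88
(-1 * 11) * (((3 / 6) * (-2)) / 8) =11 / 8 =1.38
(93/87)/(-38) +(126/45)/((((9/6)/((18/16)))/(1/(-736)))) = -125651/4055360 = -0.03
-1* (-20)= 20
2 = 2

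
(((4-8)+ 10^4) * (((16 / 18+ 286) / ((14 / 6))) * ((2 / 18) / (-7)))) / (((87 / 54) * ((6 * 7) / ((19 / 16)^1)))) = -416993 / 1218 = -342.36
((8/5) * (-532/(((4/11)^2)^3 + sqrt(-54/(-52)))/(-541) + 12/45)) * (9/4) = 1091193655457584104/1146069682761084775 + 90160770406440888 * sqrt(78)/229213936552216955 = 4.43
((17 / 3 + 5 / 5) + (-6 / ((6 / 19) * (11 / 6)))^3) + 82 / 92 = -203064839 / 183678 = -1105.55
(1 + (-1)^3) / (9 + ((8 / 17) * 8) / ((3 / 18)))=0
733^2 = 537289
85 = 85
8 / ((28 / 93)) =186 / 7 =26.57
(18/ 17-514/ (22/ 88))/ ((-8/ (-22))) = -192137/ 34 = -5651.09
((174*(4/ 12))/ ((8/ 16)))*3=348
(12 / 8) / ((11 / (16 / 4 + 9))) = 39 / 22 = 1.77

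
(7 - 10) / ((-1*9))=1 / 3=0.33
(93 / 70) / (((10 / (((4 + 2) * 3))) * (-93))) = -9 / 350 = -0.03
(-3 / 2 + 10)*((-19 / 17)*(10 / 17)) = -95 / 17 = -5.59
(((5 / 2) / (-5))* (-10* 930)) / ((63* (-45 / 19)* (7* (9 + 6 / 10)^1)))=-14725 / 31752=-0.46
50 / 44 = 25 / 22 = 1.14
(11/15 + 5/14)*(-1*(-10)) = 229/21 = 10.90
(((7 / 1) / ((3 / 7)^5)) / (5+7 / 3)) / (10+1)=117649 / 19602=6.00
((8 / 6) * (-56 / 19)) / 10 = -112 / 285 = -0.39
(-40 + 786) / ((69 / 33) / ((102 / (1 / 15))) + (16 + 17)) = 12555180 / 555413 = 22.61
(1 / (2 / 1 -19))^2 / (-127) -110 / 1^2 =-4037331 / 36703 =-110.00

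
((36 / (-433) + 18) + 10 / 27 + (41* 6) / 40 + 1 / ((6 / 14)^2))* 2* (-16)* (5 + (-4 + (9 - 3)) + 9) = -894327424 / 58455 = -15299.42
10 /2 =5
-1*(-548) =548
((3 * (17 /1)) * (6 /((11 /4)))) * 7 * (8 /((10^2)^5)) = 1071 /1718750000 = 0.00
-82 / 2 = -41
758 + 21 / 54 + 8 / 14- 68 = 87061 / 126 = 690.96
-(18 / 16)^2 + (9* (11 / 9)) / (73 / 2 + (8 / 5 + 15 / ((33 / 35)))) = -403781 / 380224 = -1.06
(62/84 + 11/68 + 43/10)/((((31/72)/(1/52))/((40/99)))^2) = 11880640/7015581573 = 0.00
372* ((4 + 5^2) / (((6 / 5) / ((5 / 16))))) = 22475 / 8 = 2809.38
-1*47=-47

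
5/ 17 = 0.29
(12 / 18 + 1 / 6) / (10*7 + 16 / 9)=15 / 1292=0.01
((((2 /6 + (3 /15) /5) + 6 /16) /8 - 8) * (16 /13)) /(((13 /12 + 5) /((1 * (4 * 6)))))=-910824 /23725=-38.39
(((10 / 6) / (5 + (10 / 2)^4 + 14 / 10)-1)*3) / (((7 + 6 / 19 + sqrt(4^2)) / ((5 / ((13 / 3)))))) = -538422 / 1764763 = -0.31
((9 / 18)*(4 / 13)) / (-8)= -1 / 52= -0.02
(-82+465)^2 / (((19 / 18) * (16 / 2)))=1320201 / 76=17371.07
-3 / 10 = -0.30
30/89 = 0.34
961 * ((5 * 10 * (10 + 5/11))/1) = 5525750/11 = 502340.91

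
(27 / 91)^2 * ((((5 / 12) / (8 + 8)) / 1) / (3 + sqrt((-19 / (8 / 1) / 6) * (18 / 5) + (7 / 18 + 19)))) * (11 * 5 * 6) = -27064125 / 106891148 + 601425 * sqrt(64670) / 427564592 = 0.10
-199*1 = -199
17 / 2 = 8.50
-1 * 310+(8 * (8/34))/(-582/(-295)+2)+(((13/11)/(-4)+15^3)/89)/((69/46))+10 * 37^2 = 392230788107/29258394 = 13405.75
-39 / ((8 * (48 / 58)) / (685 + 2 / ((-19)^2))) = -4035.11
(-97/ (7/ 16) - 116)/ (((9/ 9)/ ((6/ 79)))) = -14184/ 553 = -25.65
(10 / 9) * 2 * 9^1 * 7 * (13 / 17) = 1820 / 17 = 107.06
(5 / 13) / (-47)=-5 / 611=-0.01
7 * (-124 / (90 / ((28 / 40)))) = -1519 / 225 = -6.75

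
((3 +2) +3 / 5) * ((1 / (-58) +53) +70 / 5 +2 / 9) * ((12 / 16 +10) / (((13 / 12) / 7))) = 147831334 / 5655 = 26141.70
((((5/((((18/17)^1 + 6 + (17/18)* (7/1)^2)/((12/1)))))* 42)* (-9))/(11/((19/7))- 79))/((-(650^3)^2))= -86751/1153169921434375000000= -0.00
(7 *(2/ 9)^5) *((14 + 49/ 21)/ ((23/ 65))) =0.18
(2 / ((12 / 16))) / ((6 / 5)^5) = 1.07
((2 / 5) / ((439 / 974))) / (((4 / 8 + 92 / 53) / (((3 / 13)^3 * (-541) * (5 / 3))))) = -335130024 / 76194157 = -4.40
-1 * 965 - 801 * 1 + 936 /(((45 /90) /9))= 15082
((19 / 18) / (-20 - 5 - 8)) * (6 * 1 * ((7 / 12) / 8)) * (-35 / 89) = 4655 / 845856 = 0.01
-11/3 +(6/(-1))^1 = -29/3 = -9.67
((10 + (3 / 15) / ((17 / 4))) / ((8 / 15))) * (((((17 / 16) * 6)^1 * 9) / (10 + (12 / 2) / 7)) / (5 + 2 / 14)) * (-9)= -1694763 / 9728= -174.21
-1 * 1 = -1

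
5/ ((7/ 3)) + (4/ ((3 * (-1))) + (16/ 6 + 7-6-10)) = -116/ 21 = -5.52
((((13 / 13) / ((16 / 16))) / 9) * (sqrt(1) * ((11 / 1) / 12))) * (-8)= -22 / 27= -0.81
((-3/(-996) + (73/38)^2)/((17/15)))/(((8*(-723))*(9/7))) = -1291115/2946201864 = -0.00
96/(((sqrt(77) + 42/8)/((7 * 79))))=-637056/113 + 121344 * sqrt(77)/113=3785.25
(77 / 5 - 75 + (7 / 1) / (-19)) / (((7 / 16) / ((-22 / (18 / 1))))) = 111408 / 665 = 167.53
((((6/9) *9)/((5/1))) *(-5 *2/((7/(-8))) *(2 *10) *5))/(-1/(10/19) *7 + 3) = -96000/721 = -133.15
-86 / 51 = -1.69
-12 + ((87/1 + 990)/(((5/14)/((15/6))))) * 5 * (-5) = -188487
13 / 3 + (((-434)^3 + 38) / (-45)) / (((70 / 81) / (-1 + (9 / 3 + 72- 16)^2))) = 768089794991 / 105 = 7315140904.68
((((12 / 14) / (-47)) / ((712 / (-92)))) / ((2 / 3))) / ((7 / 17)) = 0.01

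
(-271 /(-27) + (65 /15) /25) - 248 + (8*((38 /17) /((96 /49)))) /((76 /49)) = -231.90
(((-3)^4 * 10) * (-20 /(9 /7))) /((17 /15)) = -189000 /17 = -11117.65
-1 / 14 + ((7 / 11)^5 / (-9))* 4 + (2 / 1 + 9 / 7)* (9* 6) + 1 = 3618357931 / 20292426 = 178.31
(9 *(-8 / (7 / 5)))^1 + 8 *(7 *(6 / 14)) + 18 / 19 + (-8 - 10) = -5916 / 133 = -44.48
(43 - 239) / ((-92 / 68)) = 3332 / 23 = 144.87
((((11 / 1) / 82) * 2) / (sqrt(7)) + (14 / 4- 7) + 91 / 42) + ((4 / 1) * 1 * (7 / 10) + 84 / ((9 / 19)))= 11 * sqrt(7) / 287 + 894 / 5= 178.90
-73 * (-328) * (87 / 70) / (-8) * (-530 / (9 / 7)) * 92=423222172 / 3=141074057.33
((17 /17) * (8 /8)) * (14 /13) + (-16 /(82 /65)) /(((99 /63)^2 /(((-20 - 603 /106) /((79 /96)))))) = 43585196858 /270032191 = 161.41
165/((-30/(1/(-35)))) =11/70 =0.16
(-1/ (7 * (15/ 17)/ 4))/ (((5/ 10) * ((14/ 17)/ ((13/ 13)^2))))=-1156/ 735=-1.57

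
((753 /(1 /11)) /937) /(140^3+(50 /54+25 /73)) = 16325793 /5067695630500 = 0.00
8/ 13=0.62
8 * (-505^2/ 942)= -1020100/ 471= -2165.82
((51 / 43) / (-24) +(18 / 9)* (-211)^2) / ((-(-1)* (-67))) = -30630431 / 23048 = -1328.98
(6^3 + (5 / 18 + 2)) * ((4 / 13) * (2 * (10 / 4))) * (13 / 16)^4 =146.35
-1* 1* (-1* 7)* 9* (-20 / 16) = -315 / 4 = -78.75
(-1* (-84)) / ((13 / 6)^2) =3024 / 169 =17.89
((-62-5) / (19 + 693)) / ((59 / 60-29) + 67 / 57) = 19095 / 5446622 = 0.00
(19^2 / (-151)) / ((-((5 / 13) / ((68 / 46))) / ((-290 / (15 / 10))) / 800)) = -14807353600 / 10419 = -1421187.60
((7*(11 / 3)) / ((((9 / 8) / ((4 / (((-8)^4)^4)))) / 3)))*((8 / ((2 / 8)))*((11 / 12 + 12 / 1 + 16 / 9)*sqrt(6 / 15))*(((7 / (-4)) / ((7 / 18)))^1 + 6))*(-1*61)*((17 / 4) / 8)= -42240121*sqrt(10) / 9499780463984640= -0.00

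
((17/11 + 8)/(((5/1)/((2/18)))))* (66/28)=0.50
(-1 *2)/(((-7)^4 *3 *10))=-1/36015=-0.00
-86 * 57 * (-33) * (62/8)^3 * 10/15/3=267731717/16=16733232.31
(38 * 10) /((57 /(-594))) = -3960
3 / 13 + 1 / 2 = 0.73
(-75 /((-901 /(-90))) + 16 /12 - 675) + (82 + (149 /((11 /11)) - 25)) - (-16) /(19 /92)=-20423891 /51357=-397.68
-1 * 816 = -816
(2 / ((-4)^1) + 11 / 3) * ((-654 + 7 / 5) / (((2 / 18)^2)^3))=-10982582559 / 10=-1098258255.90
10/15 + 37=113/3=37.67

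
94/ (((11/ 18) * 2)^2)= 7614/ 121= 62.93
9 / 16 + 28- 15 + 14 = 441 / 16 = 27.56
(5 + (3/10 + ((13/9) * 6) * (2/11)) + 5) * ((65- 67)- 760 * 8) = -11917679/165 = -72228.36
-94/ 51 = -1.84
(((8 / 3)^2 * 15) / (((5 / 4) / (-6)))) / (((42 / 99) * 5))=-8448 / 35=-241.37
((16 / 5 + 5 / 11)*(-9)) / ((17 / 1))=-1809 / 935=-1.93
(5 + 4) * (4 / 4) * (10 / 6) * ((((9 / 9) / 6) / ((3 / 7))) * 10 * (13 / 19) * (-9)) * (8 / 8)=-6825 / 19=-359.21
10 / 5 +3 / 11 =25 / 11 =2.27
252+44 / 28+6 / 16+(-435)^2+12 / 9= 31832687 / 168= 189480.28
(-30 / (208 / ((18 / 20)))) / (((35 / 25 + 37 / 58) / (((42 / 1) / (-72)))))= 3045 / 81952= 0.04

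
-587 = -587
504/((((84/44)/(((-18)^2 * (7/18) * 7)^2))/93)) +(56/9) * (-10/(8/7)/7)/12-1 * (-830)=1031377907377/54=19099590877.35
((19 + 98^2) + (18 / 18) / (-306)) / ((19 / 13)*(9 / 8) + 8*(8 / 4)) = 153121124 / 280755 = 545.39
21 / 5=4.20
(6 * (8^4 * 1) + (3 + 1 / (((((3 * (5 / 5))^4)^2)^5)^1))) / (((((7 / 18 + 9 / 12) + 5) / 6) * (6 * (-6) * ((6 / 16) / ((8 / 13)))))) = -38249377192724512383971840 / 34928972863870556445273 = -1095.06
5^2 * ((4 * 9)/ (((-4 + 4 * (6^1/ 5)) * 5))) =225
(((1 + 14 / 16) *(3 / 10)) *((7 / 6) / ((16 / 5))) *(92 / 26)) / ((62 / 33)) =79695 / 206336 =0.39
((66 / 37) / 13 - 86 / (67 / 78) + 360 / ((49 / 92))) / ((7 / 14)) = 1818948132 / 1579123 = 1151.87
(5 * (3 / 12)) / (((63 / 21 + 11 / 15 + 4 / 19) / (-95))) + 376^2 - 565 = 632950881 / 4496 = 140780.89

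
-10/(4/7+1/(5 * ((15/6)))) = -875/57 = -15.35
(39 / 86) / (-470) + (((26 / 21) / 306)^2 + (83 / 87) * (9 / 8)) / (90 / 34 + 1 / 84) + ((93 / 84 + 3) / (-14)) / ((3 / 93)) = -15661054619672381 / 1801839796971480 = -8.69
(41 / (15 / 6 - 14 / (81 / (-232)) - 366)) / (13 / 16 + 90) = -106272 / 76124123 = -0.00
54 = 54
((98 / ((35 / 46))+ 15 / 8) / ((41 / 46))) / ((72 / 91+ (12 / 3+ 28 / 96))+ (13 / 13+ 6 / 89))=5842019274 / 245071145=23.84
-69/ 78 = -0.88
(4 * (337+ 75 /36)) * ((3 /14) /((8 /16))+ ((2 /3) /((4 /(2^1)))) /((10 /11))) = 679523 /630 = 1078.61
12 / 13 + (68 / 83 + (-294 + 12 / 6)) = -313188 / 1079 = -290.26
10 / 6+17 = 56 / 3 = 18.67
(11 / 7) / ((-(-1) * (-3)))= -11 / 21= -0.52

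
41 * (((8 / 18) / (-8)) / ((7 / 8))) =-164 / 63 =-2.60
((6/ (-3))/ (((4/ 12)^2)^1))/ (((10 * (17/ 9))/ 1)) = -81/ 85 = -0.95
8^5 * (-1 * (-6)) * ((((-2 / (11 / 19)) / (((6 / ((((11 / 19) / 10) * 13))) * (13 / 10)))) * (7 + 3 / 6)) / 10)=-49152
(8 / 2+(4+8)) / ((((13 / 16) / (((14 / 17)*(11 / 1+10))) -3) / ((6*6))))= -2709504 / 13891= -195.05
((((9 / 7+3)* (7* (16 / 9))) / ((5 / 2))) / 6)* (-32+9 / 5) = -4832 / 45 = -107.38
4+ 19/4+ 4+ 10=91/4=22.75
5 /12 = 0.42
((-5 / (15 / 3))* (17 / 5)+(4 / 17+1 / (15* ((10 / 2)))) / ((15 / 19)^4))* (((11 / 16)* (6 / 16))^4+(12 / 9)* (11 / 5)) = -1053649533118810111 / 129950023680000000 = -8.11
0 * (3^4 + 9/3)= 0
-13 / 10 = -1.30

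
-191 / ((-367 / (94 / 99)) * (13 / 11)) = 0.42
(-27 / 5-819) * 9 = -37098 / 5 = -7419.60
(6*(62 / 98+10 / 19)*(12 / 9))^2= 74511424 / 866761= 85.97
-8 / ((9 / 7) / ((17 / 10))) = -476 / 45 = -10.58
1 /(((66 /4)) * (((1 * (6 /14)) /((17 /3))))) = 238 /297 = 0.80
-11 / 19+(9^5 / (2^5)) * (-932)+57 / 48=-522819661 / 304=-1719801.52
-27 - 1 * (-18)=-9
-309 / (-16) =309 / 16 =19.31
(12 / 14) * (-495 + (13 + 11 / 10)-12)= -14787 / 35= -422.49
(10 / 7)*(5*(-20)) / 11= -1000 / 77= -12.99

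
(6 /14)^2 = 9 /49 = 0.18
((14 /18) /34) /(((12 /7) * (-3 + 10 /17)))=-0.01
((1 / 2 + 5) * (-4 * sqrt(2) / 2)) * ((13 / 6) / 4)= -143 * sqrt(2) / 24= -8.43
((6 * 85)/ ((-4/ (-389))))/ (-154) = -99195/ 308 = -322.06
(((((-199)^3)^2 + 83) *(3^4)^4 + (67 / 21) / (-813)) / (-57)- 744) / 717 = -45642389656954822702753289 / 697756437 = -65413068567585027.82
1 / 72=0.01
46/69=2/3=0.67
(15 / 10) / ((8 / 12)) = 9 / 4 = 2.25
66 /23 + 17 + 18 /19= 9097 /437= 20.82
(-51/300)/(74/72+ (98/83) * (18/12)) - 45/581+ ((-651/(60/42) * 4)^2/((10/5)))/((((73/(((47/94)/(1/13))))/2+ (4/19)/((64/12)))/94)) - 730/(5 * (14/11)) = 3748342521582986993/135733455305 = 27615465.27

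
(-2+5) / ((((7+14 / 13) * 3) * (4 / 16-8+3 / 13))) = -676 / 41055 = -0.02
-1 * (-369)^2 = -136161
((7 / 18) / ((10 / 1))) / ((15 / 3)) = 7 / 900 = 0.01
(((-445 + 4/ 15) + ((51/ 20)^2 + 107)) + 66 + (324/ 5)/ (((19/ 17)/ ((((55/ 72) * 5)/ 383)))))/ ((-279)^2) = -2311052729/ 679738748400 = -0.00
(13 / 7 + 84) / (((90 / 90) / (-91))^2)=710983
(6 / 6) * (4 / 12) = 1 / 3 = 0.33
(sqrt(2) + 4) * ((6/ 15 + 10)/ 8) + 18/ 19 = 13 * sqrt(2)/ 10 + 584/ 95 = 7.99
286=286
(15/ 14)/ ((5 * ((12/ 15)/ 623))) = 1335/ 8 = 166.88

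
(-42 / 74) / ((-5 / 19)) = 399 / 185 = 2.16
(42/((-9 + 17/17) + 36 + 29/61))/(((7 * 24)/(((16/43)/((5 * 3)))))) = 244/1120365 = 0.00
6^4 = 1296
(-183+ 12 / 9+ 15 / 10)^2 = 1168561 / 36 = 32460.03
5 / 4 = 1.25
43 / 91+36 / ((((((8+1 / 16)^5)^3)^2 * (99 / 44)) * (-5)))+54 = 51508657673088646812035181012193116379615323928751526823205321138129 / 945589640559020952167682362777020573547410266494382037758843808455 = 54.47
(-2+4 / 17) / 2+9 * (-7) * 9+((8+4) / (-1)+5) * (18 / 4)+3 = -20277 / 34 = -596.38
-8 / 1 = -8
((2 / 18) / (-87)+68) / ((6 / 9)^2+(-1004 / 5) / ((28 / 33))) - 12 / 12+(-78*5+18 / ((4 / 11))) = -119596361 / 349914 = -341.79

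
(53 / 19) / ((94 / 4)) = 106 / 893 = 0.12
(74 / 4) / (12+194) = 37 / 412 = 0.09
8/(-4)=-2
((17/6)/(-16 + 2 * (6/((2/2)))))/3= -17/72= -0.24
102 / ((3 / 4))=136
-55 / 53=-1.04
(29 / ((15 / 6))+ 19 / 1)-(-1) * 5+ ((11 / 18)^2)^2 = 35.74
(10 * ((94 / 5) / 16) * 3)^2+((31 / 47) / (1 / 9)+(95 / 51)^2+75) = 2595486671 / 1955952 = 1326.97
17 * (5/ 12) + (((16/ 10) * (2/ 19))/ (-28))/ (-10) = 282649/ 39900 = 7.08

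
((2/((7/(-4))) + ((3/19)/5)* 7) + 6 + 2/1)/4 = 4707/2660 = 1.77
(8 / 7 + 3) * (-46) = -190.57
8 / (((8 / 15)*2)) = 7.50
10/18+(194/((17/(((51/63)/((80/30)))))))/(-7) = 107/1764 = 0.06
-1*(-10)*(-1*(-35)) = 350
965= 965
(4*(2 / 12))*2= 4 / 3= 1.33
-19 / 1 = -19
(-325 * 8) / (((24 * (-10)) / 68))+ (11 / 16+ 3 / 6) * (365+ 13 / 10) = 562391 / 480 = 1171.65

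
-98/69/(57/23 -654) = 0.00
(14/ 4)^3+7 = 399/ 8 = 49.88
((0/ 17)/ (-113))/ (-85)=0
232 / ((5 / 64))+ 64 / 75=222784 / 75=2970.45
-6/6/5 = -1/5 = -0.20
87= 87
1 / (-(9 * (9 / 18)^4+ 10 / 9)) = -144 / 241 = -0.60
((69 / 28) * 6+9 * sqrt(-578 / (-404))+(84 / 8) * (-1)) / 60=1 / 14+51 * sqrt(202) / 4040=0.25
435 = 435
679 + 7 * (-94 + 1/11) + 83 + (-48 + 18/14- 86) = -2162/77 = -28.08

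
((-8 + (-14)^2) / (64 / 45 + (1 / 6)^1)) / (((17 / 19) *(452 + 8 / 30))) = 0.29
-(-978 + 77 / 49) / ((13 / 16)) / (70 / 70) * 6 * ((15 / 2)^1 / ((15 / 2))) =656160 / 91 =7210.55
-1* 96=-96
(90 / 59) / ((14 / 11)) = 495 / 413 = 1.20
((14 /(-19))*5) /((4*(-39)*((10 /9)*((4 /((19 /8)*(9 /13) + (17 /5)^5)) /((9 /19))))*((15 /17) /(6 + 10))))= 158721667713 /7626125000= 20.81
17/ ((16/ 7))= 119/ 16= 7.44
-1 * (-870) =870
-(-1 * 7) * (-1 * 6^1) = -42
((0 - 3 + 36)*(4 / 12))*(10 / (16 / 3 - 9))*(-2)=60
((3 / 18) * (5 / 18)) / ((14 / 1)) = 5 / 1512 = 0.00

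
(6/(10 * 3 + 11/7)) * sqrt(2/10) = 42 * sqrt(5)/1105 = 0.08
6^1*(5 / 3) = 10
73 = 73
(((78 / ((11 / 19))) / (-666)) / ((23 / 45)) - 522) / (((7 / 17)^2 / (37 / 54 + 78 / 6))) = -348131194979 / 8256402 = -42165.00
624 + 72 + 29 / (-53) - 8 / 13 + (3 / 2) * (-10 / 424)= 694.80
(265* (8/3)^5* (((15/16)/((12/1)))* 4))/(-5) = -542720/243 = -2233.42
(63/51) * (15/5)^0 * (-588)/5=-145.27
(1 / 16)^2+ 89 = 22785 / 256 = 89.00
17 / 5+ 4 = 37 / 5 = 7.40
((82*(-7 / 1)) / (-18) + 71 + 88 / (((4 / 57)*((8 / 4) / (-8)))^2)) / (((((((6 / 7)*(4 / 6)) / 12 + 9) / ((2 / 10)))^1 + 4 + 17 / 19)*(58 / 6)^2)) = 1027079466 / 16822523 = 61.05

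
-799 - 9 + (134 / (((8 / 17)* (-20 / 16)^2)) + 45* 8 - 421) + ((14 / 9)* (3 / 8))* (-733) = -334303 / 300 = -1114.34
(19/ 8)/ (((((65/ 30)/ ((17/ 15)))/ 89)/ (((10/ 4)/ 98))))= 28747/ 10192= 2.82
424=424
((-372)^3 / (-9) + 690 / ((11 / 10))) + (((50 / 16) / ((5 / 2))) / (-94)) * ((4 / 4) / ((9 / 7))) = 5720499.26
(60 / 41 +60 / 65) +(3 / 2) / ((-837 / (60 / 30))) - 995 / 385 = -2307358 / 11450439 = -0.20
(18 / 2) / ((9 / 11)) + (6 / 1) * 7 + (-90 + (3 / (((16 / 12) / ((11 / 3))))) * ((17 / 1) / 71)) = -9947 / 284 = -35.02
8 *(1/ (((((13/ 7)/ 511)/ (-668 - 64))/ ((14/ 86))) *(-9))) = 48876128/ 1677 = 29144.98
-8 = -8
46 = 46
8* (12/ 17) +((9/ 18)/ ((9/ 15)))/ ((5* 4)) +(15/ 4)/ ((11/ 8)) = 37771/ 4488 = 8.42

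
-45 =-45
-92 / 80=-23 / 20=-1.15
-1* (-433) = 433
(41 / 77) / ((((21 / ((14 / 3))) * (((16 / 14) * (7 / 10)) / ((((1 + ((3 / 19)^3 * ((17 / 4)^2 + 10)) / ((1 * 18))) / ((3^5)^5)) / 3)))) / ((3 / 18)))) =45271175 / 4639571634255539490432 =0.00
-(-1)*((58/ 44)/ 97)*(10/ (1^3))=145/ 1067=0.14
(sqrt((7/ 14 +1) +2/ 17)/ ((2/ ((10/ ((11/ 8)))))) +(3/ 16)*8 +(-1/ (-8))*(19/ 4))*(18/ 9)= 67/ 16 +40*sqrt(1870)/ 187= 13.44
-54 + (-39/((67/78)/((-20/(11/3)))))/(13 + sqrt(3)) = -2116854/61171 - 91260*sqrt(3)/61171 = -37.19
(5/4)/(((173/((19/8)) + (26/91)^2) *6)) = 4655/1629408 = 0.00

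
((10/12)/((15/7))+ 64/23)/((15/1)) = 1313/6210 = 0.21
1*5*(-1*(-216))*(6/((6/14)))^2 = 211680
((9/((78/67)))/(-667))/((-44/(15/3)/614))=308535/381524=0.81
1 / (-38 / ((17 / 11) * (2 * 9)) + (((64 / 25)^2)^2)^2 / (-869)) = -20287628173828125 / 70778836719933493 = -0.29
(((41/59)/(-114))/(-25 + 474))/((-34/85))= 205/6039948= 0.00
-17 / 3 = -5.67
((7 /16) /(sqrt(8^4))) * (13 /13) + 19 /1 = 19463 /1024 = 19.01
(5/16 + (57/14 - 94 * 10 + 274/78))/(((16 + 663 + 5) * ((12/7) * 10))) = -4071427/51217920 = -0.08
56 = 56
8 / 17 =0.47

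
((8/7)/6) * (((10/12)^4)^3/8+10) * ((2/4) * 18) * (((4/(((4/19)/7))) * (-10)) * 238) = -5434007.59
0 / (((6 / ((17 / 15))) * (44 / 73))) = 0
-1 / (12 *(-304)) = 1 / 3648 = 0.00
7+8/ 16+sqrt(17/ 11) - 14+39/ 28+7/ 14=-129/ 28+sqrt(187)/ 11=-3.36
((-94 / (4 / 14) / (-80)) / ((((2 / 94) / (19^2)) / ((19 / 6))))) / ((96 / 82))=4348489397 / 23040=188736.52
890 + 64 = 954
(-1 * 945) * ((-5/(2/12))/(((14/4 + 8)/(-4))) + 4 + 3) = -378945/23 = -16475.87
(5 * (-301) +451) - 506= -1560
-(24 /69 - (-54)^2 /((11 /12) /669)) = 538421816 /253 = 2128149.47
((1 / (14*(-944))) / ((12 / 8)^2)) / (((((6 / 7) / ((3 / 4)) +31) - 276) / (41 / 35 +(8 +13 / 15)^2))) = 31417 / 2855213550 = 0.00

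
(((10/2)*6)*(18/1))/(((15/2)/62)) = 4464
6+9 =15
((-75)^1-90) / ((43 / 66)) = -10890 / 43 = -253.26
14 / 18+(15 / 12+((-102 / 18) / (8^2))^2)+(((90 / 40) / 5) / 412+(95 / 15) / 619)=24055018849 / 11751690240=2.05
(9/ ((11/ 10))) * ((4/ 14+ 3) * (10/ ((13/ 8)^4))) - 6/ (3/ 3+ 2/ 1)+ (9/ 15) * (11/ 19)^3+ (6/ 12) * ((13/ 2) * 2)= 6511909985277/ 150842922230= 43.17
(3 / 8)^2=9 / 64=0.14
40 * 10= 400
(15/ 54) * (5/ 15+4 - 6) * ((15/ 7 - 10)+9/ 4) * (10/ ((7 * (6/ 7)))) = 19625/ 4536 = 4.33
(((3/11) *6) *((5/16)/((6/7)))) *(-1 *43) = -4515/176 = -25.65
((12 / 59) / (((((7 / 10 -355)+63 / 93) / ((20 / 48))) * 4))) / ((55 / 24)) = -620 / 23715109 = -0.00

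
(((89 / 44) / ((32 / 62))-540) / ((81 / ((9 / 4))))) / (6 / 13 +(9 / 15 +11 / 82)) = -1005773665 / 80758656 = -12.45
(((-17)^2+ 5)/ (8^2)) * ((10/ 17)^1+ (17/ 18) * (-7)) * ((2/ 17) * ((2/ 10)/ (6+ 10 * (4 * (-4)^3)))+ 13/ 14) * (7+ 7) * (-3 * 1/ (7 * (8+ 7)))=6068075657/ 590484800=10.28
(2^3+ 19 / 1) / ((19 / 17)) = 459 / 19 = 24.16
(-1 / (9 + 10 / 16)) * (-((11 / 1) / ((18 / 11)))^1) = 44 / 63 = 0.70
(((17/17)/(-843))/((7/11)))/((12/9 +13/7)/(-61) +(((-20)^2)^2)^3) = -671/1474400255999999981173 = -0.00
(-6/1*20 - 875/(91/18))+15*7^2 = 5745/13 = 441.92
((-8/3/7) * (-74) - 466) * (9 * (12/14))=-165492/49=-3377.39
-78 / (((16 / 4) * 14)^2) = -39 / 1568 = -0.02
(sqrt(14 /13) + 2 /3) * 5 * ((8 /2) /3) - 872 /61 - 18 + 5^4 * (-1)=-358415 /549 + 20 * sqrt(182) /39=-645.93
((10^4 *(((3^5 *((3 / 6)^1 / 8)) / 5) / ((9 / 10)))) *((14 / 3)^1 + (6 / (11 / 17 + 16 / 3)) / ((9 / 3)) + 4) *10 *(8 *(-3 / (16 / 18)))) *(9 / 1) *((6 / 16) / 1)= -16886373750 / 61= -276825799.18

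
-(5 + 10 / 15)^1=-17 / 3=-5.67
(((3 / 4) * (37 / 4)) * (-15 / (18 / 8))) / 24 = -1.93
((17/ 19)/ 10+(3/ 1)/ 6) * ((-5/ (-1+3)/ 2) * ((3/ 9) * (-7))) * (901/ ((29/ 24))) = 706384/ 551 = 1282.00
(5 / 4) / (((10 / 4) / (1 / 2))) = 1 / 4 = 0.25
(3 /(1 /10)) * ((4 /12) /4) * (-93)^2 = 43245 /2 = 21622.50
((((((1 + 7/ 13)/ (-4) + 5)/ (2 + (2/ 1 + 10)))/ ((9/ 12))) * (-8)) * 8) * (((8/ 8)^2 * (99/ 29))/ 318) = -42240/ 139867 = -0.30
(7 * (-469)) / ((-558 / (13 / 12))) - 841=-5588657 / 6696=-834.63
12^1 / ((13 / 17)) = 204 / 13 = 15.69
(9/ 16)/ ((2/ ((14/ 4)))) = 0.98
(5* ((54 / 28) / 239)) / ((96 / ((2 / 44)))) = 45 / 2355584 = 0.00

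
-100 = -100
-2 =-2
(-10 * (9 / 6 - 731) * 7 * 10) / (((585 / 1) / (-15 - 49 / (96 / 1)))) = -76035785 / 5616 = -13539.14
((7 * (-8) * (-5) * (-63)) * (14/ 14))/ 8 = -2205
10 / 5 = 2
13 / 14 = 0.93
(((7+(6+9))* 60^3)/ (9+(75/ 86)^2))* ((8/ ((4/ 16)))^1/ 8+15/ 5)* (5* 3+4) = 519376704000/ 8021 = 64752113.70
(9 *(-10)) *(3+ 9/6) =-405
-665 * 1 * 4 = -2660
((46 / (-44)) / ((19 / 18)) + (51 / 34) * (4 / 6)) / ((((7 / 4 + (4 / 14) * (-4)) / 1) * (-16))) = -7 / 7106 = -0.00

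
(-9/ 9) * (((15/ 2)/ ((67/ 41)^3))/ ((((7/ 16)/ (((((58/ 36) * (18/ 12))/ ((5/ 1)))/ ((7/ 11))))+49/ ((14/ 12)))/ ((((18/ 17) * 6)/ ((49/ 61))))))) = -1448424438120/ 4536948800111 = -0.32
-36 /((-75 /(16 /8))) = 24 /25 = 0.96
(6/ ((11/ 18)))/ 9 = 1.09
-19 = -19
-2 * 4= -8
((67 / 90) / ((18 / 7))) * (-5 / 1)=-469 / 324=-1.45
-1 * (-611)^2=-373321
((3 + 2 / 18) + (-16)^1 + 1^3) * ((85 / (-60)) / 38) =1819 / 4104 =0.44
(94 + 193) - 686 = -399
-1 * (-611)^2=-373321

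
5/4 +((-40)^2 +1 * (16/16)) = 6409/4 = 1602.25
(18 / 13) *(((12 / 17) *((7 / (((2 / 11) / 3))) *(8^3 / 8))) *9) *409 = 5877349632 / 221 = 26594342.23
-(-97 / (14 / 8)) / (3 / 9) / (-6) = -194 / 7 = -27.71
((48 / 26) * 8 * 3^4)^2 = 241864704 / 169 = 1431152.09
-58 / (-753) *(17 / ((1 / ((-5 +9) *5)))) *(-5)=-98600 / 753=-130.94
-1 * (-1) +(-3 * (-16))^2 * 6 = 13825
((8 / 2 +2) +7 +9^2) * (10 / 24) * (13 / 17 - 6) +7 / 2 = -10279 / 51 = -201.55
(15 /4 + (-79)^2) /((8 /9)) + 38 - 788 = 200811 /32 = 6275.34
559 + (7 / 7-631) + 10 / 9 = -629 / 9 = -69.89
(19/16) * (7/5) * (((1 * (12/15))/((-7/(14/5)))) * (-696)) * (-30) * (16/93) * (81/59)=-119968128/45725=-2623.69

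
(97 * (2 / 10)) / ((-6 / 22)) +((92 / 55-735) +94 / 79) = -10470634 / 13035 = -803.27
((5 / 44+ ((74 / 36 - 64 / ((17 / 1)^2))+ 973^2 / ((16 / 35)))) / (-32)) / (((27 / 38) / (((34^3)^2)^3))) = -897559959583061299736147745037032448 / 2673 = -335787489555952599976112100000000.00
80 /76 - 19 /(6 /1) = -2.11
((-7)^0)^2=1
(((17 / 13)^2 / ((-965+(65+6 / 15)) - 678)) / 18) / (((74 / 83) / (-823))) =5806265 / 104450112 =0.06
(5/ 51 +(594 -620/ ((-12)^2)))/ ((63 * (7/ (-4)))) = -360953/ 67473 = -5.35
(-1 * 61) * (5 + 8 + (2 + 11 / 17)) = -16226 / 17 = -954.47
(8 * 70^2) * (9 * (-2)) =-705600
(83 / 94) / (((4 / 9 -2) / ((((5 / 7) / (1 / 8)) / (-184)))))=3735 / 211876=0.02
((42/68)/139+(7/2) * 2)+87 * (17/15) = 2495433/23630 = 105.60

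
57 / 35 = 1.63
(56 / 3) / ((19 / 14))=784 / 57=13.75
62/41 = 1.51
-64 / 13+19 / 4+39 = 2019 / 52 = 38.83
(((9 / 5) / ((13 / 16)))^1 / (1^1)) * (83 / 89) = 11952 / 5785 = 2.07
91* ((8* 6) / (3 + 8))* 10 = 43680 / 11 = 3970.91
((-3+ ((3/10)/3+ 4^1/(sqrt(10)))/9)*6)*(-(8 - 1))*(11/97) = 20713/1455 - 308*sqrt(10)/1455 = 13.57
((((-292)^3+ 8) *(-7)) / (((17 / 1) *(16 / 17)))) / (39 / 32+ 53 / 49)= 17079396880 / 3607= 4735069.83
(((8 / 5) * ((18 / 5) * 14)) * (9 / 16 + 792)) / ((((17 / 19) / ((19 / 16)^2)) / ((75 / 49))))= 154177.55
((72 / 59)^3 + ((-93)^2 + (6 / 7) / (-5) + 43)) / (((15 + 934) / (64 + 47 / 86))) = 1906013038973 / 3223423405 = 591.30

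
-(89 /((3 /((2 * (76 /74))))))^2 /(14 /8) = -183006784 /86247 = -2121.89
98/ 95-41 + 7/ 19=-198/ 5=-39.60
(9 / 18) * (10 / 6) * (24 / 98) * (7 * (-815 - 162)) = -9770 / 7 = -1395.71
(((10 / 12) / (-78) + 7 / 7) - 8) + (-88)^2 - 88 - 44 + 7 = 3562411 / 468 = 7611.99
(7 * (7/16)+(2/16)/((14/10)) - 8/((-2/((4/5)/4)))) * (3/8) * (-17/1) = -112863/4480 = -25.19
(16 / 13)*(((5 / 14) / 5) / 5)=8 / 455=0.02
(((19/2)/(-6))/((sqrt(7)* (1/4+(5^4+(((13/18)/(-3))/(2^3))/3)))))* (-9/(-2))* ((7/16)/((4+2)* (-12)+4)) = 4617* sqrt(7)/440809184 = 0.00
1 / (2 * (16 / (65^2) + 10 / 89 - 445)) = -376025 / 334574902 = -0.00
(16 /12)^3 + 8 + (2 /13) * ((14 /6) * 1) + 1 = 4117 /351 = 11.73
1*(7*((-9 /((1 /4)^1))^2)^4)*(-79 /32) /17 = -48752305588224 /17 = -2867782681660.24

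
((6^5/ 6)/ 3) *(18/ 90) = 432/ 5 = 86.40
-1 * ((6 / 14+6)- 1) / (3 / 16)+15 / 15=-587 / 21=-27.95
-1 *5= -5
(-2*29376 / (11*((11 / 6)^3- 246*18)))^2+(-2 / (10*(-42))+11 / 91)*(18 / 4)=58098400509498483 / 28699337296855940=2.02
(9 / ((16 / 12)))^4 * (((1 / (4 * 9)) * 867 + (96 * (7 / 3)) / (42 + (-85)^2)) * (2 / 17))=372513746097 / 63251968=5889.36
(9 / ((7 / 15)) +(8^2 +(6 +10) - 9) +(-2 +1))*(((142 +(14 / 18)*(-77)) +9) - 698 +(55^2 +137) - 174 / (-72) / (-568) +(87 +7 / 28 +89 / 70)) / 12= 236498986375 / 12023424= 19669.85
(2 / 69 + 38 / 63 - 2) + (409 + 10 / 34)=407.93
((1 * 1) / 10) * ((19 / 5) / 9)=19 / 450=0.04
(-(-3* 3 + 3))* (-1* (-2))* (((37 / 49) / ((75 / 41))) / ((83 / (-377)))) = -2287636 / 101675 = -22.50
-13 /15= -0.87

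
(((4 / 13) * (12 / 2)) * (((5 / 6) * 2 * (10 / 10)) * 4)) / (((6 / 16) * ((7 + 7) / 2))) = 1280 / 273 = 4.69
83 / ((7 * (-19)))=-83 / 133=-0.62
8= 8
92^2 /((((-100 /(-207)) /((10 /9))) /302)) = 29395472 /5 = 5879094.40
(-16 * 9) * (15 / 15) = -144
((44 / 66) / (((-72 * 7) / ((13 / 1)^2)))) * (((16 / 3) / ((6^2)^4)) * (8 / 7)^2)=-169 / 182284263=-0.00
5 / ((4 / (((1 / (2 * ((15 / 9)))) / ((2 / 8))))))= 3 / 2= 1.50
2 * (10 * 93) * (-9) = -16740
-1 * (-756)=756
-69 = -69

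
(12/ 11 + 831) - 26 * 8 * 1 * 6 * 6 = -73215/ 11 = -6655.91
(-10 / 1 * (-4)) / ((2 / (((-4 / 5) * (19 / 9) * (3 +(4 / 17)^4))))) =-76248976 / 751689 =-101.44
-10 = -10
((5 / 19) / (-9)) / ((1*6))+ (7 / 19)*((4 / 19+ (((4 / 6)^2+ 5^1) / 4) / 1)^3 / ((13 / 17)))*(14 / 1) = 1034640696155 / 39521667744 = 26.18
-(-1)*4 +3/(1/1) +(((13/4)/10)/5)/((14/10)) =1973/280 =7.05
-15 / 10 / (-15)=1 / 10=0.10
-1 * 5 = -5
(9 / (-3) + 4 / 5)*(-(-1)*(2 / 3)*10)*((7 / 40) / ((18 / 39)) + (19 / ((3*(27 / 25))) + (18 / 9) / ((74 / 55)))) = -20386399 / 179820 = -113.37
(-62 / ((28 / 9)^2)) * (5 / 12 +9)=-94581 / 1568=-60.32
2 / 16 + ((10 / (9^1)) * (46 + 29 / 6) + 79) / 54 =15361 / 5832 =2.63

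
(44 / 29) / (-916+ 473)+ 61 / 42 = 781819 / 539574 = 1.45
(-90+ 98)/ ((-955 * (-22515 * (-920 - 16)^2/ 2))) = 1/ 1177353929700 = 0.00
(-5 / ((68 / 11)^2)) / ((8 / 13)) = -7865 / 36992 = -0.21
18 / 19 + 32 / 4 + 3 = 11.95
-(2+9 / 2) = -6.50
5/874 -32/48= -1733/2622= -0.66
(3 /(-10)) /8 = -3 /80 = -0.04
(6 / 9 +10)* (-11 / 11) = -32 / 3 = -10.67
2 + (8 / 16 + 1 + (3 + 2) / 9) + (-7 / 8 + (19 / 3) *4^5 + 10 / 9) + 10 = 51997 / 8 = 6499.62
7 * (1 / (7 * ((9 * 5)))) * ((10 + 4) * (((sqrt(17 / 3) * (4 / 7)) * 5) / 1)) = 2.12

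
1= 1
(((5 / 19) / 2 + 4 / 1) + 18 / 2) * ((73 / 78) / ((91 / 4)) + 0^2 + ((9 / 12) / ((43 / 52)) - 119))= -4494878228 / 2899533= -1550.21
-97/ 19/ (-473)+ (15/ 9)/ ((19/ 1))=2656/ 26961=0.10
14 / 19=0.74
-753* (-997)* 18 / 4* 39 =263510091 / 2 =131755045.50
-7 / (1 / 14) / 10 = -49 / 5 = -9.80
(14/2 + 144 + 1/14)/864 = 235/1344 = 0.17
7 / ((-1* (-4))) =1.75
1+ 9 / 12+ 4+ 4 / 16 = 6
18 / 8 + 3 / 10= 51 / 20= 2.55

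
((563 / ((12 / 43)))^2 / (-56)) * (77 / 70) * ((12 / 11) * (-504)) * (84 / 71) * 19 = 701532590157 / 710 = 988074070.64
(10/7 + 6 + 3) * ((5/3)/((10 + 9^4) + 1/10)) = 3650/1379931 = 0.00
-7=-7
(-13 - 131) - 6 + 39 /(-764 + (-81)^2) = -869511 /5797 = -149.99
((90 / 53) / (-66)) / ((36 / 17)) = -85 / 6996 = -0.01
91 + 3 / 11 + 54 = 1598 / 11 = 145.27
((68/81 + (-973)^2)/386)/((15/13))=996906521/468990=2125.65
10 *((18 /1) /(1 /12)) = 2160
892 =892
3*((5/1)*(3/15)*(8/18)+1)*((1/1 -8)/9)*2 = -182/27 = -6.74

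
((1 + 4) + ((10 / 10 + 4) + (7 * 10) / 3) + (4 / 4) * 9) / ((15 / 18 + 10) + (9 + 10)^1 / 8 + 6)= 1016 / 461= 2.20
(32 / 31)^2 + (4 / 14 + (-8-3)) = -64907 / 6727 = -9.65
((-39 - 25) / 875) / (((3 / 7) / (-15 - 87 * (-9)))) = -16384 / 125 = -131.07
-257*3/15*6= -1542/5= -308.40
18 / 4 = 9 / 2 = 4.50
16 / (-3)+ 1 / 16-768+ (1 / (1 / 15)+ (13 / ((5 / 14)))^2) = 680027 / 1200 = 566.69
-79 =-79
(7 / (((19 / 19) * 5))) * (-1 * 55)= -77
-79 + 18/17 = -1325/17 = -77.94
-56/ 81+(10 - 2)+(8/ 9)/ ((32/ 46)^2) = 23705/ 2592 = 9.15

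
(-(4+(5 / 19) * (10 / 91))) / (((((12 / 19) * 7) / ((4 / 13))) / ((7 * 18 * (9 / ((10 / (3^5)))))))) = -45703926 / 5915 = -7726.78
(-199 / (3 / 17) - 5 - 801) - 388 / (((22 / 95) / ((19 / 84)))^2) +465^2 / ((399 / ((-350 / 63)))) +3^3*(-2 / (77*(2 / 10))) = -86266887163 / 16221744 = -5317.98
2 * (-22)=-44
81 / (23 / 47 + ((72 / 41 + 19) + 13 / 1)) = 52029 / 21997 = 2.37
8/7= 1.14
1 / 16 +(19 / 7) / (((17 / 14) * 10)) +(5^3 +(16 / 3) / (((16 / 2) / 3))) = 173109 / 1360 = 127.29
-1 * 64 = -64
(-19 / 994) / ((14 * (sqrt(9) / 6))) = -19 / 6958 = -0.00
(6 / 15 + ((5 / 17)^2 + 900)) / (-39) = -1301203 / 56355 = -23.09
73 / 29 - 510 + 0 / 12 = -14717 / 29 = -507.48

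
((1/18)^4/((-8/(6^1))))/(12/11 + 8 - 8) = -11/1679616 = -0.00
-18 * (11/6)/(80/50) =-165/8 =-20.62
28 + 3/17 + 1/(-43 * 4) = 28.17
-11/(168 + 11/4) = -44/683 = -0.06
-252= -252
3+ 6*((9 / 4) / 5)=57 / 10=5.70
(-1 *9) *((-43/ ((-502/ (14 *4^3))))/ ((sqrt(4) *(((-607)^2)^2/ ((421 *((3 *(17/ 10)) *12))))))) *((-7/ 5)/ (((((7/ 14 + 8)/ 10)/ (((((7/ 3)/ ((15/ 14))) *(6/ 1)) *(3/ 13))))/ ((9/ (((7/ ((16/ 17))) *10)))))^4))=19445257595425034462035968/ 6239709497393081382506321921875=0.00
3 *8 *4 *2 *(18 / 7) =3456 / 7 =493.71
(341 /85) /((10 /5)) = 341 /170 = 2.01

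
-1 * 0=0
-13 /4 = -3.25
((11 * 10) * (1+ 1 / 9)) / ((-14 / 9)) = -78.57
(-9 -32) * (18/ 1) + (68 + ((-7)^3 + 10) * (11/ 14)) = -13043/ 14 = -931.64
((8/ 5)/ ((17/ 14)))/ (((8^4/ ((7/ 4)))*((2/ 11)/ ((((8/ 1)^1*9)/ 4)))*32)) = 4851/ 2785280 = 0.00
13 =13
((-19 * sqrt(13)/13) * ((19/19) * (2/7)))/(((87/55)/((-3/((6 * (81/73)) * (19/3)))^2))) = -293095 * sqrt(13)/219316734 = -0.00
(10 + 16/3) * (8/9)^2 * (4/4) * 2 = 5888/243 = 24.23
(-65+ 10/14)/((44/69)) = -15525/154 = -100.81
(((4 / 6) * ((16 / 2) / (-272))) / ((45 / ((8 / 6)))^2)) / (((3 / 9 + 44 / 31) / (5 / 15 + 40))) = -60016 / 151504425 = -0.00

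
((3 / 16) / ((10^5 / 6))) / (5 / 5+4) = 9 / 4000000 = 0.00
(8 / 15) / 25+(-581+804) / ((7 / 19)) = 1588931 / 2625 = 605.31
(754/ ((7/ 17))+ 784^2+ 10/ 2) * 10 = 43154450/ 7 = 6164921.43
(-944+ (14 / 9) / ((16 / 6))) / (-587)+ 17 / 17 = 18365 / 7044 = 2.61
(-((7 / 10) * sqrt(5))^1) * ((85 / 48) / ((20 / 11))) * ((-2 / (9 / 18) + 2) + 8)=-1309 * sqrt(5) / 320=-9.15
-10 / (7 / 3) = -30 / 7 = -4.29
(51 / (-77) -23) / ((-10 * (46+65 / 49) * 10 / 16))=51016 / 637725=0.08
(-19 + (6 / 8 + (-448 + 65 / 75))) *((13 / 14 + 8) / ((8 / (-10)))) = 498625 / 96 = 5194.01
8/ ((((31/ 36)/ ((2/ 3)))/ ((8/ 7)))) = 1536/ 217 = 7.08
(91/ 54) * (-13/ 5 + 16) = 6097/ 270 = 22.58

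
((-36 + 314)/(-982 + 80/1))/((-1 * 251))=139/113201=0.00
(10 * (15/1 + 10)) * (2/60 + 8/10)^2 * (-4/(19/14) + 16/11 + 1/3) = -2271875/11286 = -201.30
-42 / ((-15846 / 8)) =0.02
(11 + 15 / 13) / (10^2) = 79 / 650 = 0.12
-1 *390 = -390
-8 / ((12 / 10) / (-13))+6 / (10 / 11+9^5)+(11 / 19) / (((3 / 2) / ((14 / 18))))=28979012944 / 333218637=86.97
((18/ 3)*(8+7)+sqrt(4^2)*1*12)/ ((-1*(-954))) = 23/ 159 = 0.14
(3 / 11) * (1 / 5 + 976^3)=13945712643 / 55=253558411.69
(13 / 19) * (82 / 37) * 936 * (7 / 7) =997776 / 703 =1419.31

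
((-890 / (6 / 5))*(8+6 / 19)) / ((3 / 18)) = -703100 / 19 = -37005.26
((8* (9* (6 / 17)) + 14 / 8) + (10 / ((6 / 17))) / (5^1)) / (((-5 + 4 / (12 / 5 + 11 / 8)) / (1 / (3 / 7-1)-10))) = 47528609 / 485520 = 97.89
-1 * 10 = -10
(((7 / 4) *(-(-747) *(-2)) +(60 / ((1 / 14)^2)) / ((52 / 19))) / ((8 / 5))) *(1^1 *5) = 5257.57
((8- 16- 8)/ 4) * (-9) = 36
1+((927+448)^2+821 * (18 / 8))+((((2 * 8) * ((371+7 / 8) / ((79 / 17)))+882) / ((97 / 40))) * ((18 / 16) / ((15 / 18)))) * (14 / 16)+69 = 58042491539 / 30652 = 1893595.57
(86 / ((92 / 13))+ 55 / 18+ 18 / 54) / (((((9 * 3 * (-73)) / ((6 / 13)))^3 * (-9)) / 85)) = 2187560 / 1160750877076323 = 0.00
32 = 32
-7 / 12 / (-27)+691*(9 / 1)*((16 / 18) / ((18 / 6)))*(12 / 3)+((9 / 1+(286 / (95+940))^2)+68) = 31912926659 / 4284900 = 7447.76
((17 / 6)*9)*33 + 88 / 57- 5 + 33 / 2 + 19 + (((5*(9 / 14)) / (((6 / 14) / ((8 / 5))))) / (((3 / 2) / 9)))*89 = 415048 / 57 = 7281.54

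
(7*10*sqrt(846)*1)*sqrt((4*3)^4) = 30240*sqrt(94) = 293187.68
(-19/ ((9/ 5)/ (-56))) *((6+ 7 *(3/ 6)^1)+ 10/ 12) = 164920/ 27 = 6108.15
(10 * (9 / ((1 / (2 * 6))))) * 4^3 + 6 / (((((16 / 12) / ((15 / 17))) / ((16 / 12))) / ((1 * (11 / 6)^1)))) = 1175205 / 17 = 69129.71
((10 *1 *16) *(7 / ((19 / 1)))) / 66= 560 / 627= 0.89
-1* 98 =-98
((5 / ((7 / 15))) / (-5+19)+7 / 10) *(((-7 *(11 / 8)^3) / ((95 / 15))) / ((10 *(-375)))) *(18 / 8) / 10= 4300461 / 17024000000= 0.00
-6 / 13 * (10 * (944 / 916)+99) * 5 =-750930 / 2977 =-252.24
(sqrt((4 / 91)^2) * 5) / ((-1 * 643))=-20 / 58513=-0.00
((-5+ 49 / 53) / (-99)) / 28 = 6 / 4081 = 0.00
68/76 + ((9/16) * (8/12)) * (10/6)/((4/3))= 829/608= 1.36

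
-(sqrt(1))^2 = -1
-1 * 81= -81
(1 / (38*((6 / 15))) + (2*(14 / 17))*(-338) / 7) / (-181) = 102667 / 233852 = 0.44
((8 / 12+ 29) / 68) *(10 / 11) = 445 / 1122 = 0.40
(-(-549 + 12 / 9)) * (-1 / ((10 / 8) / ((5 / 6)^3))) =-41075 / 162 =-253.55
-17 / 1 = -17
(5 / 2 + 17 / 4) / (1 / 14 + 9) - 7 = -1589 / 254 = -6.26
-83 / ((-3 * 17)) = 83 / 51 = 1.63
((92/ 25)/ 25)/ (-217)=-92/ 135625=-0.00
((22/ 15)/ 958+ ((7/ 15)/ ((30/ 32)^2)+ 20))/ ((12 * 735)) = 33193343/ 14258632500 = 0.00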